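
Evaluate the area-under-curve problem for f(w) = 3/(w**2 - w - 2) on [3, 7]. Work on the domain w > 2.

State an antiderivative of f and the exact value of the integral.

Factor the denominator ((w - 2)*(w + 1)) and decompose: f = -1/(w + 1) + 1/(w - 2); each piece integrates to a log, atan, or power term.
F(w) = log(w - 2) - log(w + 1) is an antiderivative of f.
Check: d/dw[log(w - 2) - log(w + 1)] = 3/(w**2 - w - 2) = f(w).
F(7) = -log(8) + log(5); F(3) = -log(4).
Integral = F(7) - F(3) = -log(8) + log(4) + log(5).

Antiderivative: F(w) = log(w - 2) - log(w + 1); value = -log(8) + log(4) + log(5)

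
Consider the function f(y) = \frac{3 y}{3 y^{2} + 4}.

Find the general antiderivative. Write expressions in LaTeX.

F(y) = \frac{\log{\left(3 y^{2} + 4 \right)}}{2} + C

The substitution u = 3 y^{2} + 4 works: f is exactly (dF/du)*(du/dy) for that inner function.
Check: d/dy[\frac{\log{\left(3 y^{2} + 4 \right)}}{2}] = \frac{3 y}{3 y^{2} + 4} = f(y).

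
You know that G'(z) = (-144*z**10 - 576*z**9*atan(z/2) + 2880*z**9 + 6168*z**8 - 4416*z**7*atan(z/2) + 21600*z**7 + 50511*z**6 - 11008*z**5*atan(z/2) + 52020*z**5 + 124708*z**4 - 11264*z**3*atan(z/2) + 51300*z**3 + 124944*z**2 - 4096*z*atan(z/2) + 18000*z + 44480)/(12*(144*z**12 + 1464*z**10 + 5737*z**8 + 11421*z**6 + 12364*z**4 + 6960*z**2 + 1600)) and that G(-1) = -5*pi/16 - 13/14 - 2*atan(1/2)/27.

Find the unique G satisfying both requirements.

The proposed G(z) is checked by its d/dz: the result must match the given G'(z).
A general antiderivative is (2*z - 5/4)/(3*z**2/2 + 2) + 5*atan(z)/4 + atan(z/2)/(3*(2*z**2 + 5/2)) + C.
The condition gives C = -5*pi/16 - 13/14 - 2*atan(1/2)/27 - (-5*pi/16 - 13/14 - 2*atan(1/2)/27) = 0.
So G(z) = (2*z - 5/4)/(3*z**2/2 + 2) + 5*atan(z)/4 + atan(z/2)/(3*(2*z**2 + 5/2)).
Check: d/dz[(2*z - 5/4)/(3*z**2/2 + 2) + 5*atan(z)/4 + atan(z/2)/(3*(2*z**2 + 5/2))] = (-144*z**10 - 576*z**9*atan(z/2) + 2880*z**9 + 6168*z**8 - 4416*z**7*atan(z/2) + 21600*z**7 + 50511*z**6 - 11008*z**5*atan(z/2) + 52020*z**5 + 124708*z**4 - 11264*z**3*atan(z/2) + 51300*z**3 + 124944*z**2 - 4096*z*atan(z/2) + 18000*z + 44480)/(1728*z**12 + 17568*z**10 + 68844*z**8 + 137052*z**6 + 148368*z**4 + 83520*z**2 + 19200), which equals G'(z).

G(z) = (2*z - 5/4)/(3*z**2/2 + 2) + 5*atan(z)/4 + atan(z/2)/(3*(2*z**2 + 5/2))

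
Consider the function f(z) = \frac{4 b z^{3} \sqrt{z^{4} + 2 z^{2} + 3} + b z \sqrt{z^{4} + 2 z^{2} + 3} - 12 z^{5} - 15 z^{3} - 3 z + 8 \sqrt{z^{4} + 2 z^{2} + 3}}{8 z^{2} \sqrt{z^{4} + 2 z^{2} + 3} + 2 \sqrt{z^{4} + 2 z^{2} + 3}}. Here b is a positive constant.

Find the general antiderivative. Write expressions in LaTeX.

F(z) = \frac{b z^{2}}{4} - \frac{3 \sqrt{z^{4} + 2 z^{2} + 3}}{4} + 2 \operatorname{atan}{\left(2 z \right)} + C

Recover f(z) by differentiating a candidate F(z); any mismatch rules it out.
Check: d/dz[\frac{b z^{2}}{4} - \frac{3 \sqrt{z^{4} + 2 z^{2} + 3}}{4} + 2 \operatorname{atan}{\left(2 z \right)}] = \frac{4 b z^{3} \sqrt{z^{4} + 2 z^{2} + 3} + b z \sqrt{z^{4} + 2 z^{2} + 3} - 12 z^{5} - 15 z^{3} - 3 z + 8 \sqrt{z^{4} + 2 z^{2} + 3}}{8 z^{2} \sqrt{z^{4} + 2 z^{2} + 3} + 2 \sqrt{z^{4} + 2 z^{2} + 3}} = f(z).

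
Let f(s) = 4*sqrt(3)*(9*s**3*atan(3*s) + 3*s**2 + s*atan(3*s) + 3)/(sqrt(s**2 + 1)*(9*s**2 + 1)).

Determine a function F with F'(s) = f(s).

Recognize the product-rule pattern: f = u'v + uv' with u = 4*sqrt(3*s**2 + 3), v = atan(3*s), so integration by parts undoes it.
Check: d/ds[4*sqrt(3*s**2 + 3)*atan(3*s)] = (36*sqrt(3)*s**3*atan(3*s) + 12*sqrt(3)*s**2 + 4*sqrt(3)*s*atan(3*s) + 12*sqrt(3))/(9*s**2*sqrt(s**2 + 1) + sqrt(s**2 + 1)), which equals f(s).

An antiderivative is F(s) = 4*sqrt(3*s**2 + 3)*atan(3*s).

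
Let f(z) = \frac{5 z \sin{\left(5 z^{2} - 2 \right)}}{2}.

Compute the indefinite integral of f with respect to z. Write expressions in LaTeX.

f matches the chain-rule pattern g'(h)*h' with inner function h(z) = 5 z^{2} - 2; substituting u = h(z) collapses the integral.
Check: d/dz[- \frac{\cos{\left(5 z^{2} - 2 \right)}}{4}] = \frac{5 z \sin{\left(5 z^{2} - 2 \right)}}{2} = f(z).

F(z) = - \frac{\cos{\left(5 z^{2} - 2 \right)}}{4} + C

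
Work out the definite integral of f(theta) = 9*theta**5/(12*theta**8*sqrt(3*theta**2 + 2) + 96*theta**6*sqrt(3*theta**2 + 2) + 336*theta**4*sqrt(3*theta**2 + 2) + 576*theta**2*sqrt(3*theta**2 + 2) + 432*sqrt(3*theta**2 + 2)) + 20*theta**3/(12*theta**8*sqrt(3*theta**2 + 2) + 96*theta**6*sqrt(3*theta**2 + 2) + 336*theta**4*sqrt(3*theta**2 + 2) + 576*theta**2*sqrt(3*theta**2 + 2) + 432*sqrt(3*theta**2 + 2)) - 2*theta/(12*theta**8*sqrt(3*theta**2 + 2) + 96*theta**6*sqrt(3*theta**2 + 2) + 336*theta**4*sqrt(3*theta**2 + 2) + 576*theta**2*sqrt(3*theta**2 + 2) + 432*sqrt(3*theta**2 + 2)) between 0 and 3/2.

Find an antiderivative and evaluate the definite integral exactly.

f has the shape u'v + uv' for u = -sqrt(3*theta**2 + 2)/12 and v = 1/(theta**4 + 4*theta**2 + 6) — it is the derivative of the product u*v.
F(theta) = -sqrt(3*theta**2 + 2)/(12*(theta**4 + 4*theta**2 + 6)) is an antiderivative of f.
Check: d/dtheta[-sqrt(3*theta**2 + 2)/(12*(theta**4 + 4*theta**2 + 6))] = (9*theta**5 + 20*theta**3 - 2*theta)/(12*theta**8*sqrt(3*theta**2 + 2) + 96*theta**6*sqrt(3*theta**2 + 2) + 336*theta**4*sqrt(3*theta**2 + 2) + 576*theta**2*sqrt(3*theta**2 + 2) + 432*sqrt(3*theta**2 + 2)), which equals f(theta).
F(3/2) = -2*sqrt(35)/963; F(0) = -sqrt(2)/72.
Integral = F(3/2) - F(0) = -2*sqrt(35)/963 + sqrt(2)/72.

Antiderivative: F(theta) = -sqrt(3*theta**2 + 2)/(12*(theta**4 + 4*theta**2 + 6)); value = -2*sqrt(35)/963 + sqrt(2)/72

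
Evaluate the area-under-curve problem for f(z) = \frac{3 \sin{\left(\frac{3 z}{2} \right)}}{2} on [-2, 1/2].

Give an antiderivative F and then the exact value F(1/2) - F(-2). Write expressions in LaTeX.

Antiderivative: F(z) = - \cos{\left(\frac{3 z}{2} \right)}; value = \cos{\left(3 \right)} - \cos{\left(\frac{3}{4} \right)}

A candidate is checked by its d/dz: the result must match f(z).
F(z) = - \cos{\left(\frac{3 z}{2} \right)} is an antiderivative of f.
Check: d/dz[- \cos{\left(\frac{3 z}{2} \right)}] = \frac{3 \sin{\left(\frac{3 z}{2} \right)}}{2} = f(z).
F(1/2) = - \cos{\left(\frac{3}{4} \right)}; F(-2) = - \cos{\left(3 \right)}.
Integral = F(1/2) - F(-2) = \cos{\left(3 \right)} - \cos{\left(\frac{3}{4} \right)}.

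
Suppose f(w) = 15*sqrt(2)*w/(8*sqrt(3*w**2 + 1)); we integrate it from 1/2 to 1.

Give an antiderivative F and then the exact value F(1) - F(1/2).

The substitution u = 3*w**2/2 + 1/2 works: f is exactly (dF/du)*(du/dw) for that inner function.
F(w) = 5*sqrt(3*w**2/2 + 1/2)/4 is an antiderivative of f.
Check: d/dw[5*sqrt(3*w**2/2 + 1/2)/4] = 15*sqrt(2)*w/(8*sqrt(3*w**2 + 1)) = f(w).
F(1) = 5*sqrt(2)/4; F(1/2) = 5*sqrt(14)/16.
Integral = F(1) - F(1/2) = -5*sqrt(14)/16 + 5*sqrt(2)/4.

Antiderivative: F(w) = 5*sqrt(3*w**2/2 + 1/2)/4; value = -5*sqrt(14)/16 + 5*sqrt(2)/4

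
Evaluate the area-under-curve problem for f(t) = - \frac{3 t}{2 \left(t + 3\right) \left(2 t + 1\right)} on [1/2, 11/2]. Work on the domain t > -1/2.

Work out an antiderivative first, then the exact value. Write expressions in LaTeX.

The denominator factors as 2 \left(t + 3\right) \left(2 t + 1\right); partial fractions split f into directly integrable pieces: \frac{3}{10 \left(2 t + 1\right)} - \frac{9}{10 \left(t + 3\right)}.
F(t) = \frac{3 \log{\left(t + \frac{1}{2} \right)}}{20} - \frac{9 \log{\left(t + 3 \right)}}{10} is an antiderivative of f.
Check: d/dt[\frac{3 \log{\left(t + \frac{1}{2} \right)}}{20} - \frac{9 \log{\left(t + 3 \right)}}{10}] = - \frac{3 t}{4 t^{2} + 14 t + 6}, which equals f(t).
F(11/2) = - \frac{9 \log{\left(\frac{17}{2} \right)}}{10} + \frac{3 \log{\left(6 \right)}}{20}; F(1/2) = - \frac{9 \log{\left(\frac{7}{2} \right)}}{10}.
Integral = F(11/2) - F(1/2) = - \frac{9 \log{\left(\frac{17}{2} \right)}}{10} + \frac{3 \log{\left(6 \right)}}{20} + \frac{9 \log{\left(\frac{7}{2} \right)}}{10}.

Antiderivative: F(t) = \frac{3 \log{\left(t + \frac{1}{2} \right)}}{20} - \frac{9 \log{\left(t + 3 \right)}}{10}; value = - \frac{9 \log{\left(\frac{17}{2} \right)}}{10} + \frac{3 \log{\left(6 \right)}}{20} + \frac{9 \log{\left(\frac{7}{2} \right)}}{10}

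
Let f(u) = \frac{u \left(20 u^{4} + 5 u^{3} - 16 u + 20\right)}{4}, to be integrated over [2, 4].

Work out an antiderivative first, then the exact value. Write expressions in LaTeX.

Antiderivative: F(u) = \frac{5 u^{6}}{6} + \frac{u^{5}}{4} - \frac{4 u^{3}}{3} + \frac{5 u^{2}}{2}; value = \frac{10690}{3}

For F(u) to be correct the identity F'(u) - f(u) = 0 must hold.
F(u) = \frac{5 u^{6}}{6} + \frac{u^{5}}{4} - \frac{4 u^{3}}{3} + \frac{5 u^{2}}{2} is an antiderivative of f.
Check: d/du[\frac{5 u^{6}}{6} + \frac{u^{5}}{4} - \frac{4 u^{3}}{3} + \frac{5 u^{2}}{2}] = 5 u^{5} + \frac{5 u^{4}}{4} - 4 u^{2} + 5 u, which equals f(u).
F(4) = 3624; F(2) = \frac{182}{3}.
Integral = F(4) - F(2) = \frac{10690}{3}.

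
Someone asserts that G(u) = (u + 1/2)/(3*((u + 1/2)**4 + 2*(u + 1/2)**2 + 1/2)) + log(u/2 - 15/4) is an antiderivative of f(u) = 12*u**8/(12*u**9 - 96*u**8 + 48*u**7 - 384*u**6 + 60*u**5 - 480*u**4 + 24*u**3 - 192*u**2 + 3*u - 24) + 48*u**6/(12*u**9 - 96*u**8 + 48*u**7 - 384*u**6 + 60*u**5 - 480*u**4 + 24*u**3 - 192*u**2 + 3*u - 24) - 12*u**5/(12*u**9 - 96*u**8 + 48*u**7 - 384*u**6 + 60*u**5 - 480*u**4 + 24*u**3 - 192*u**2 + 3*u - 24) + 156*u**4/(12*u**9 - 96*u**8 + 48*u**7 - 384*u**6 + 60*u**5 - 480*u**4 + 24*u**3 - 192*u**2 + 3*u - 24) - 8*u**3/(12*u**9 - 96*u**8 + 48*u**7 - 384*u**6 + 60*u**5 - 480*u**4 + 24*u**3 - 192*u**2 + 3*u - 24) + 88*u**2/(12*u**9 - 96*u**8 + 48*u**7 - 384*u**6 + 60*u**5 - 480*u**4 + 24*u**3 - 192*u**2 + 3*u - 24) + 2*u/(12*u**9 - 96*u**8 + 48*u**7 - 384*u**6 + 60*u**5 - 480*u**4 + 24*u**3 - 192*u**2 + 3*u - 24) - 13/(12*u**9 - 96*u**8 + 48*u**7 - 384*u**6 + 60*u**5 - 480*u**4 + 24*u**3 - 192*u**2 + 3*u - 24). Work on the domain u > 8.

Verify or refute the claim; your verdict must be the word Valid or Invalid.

Invalid: d/du[G] - f = (-3072*u**16 - 12288*u**15 - 46080*u**14 - 95232*u**13 - 382080*u**12 - 71424*u**11 + 429888*u**10 + 2428928*u**9 + 4226932*u**8 + 5127104*u**7 + 4514152*u**6 + 2140236*u**5 + 621716*u**4 - 922712*u**3 - 715884*u**2 - 418594*u - 75987)/(6144*u**18 - 70656*u**17 + 79872*u**16 + 261120*u**15 + 2647296*u**14 + 6638208*u**13 + 16868736*u**12 + 28590528*u**11 + 44629464*u**10 + 53991564*u**9 + 58399872*u**8 + 50907888*u**7 + 38994168*u**6 + 23952732*u**5 + 12923952*u**4 + 5388552*u**3 + 1969014*u**2 + 462723*u + 104040), which is not 0.

d/du[G] = (1536*u**8 + 6144*u**7 + 16896*u**6 + 27648*u**5 + 45888*u**4 + 53120*u**3 + 44192*u**2 + 21504*u + 2454)/(1536*u**9 - 5376*u**8 - 29184*u**7 - 97536*u**6 - 181440*u**5 - 247392*u**4 - 229536*u**3 - 149520*u**2 - 59466*u - 13005)
d/du[G] - f(u) = (-3072*u**16 - 12288*u**15 - 46080*u**14 - 95232*u**13 - 382080*u**12 - 71424*u**11 + 429888*u**10 + 2428928*u**9 + 4226932*u**8 + 5127104*u**7 + 4514152*u**6 + 2140236*u**5 + 621716*u**4 - 922712*u**3 - 715884*u**2 - 418594*u - 75987)/(6144*u**18 - 70656*u**17 + 79872*u**16 + 261120*u**15 + 2647296*u**14 + 6638208*u**13 + 16868736*u**12 + 28590528*u**11 + 44629464*u**10 + 53991564*u**9 + 58399872*u**8 + 50907888*u**7 + 38994168*u**6 + 23952732*u**5 + 12923952*u**4 + 5388552*u**3 + 1969014*u**2 + 462723*u + 104040) != 0.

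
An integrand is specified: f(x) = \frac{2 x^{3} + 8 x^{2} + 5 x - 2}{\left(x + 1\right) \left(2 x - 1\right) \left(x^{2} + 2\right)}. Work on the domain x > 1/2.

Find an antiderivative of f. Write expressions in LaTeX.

The denominator factors as \left(x + 1\right) \left(2 x - 1\right) \left(x^{2} + 2\right); partial fractions split f into directly integrable pieces: \frac{13 x + 92}{27 \left(x^{2} + 2\right)} + \frac{22}{27 \left(2 x - 1\right)} + \frac{1}{9 \left(x + 1\right)}.
Check: d/dx[\frac{22 \log{\left(x - \frac{1}{2} \right)} + 6 \log{\left(x + 1 \right)} + 13 \log{\left(x^{2} + 2 \right)} + 92 \sqrt{2} \operatorname{atan}{\left(\frac{\sqrt{2} x}{2} \right)}}{54}] = \frac{2 x^{3} + 8 x^{2} + 5 x - 2}{2 x^{4} + x^{3} + 3 x^{2} + 2 x - 2}, which equals f(x).

An antiderivative is F(x) = \frac{22 \log{\left(x - \frac{1}{2} \right)} + 6 \log{\left(x + 1 \right)} + 13 \log{\left(x^{2} + 2 \right)} + 92 \sqrt{2} \operatorname{atan}{\left(\frac{\sqrt{2} x}{2} \right)}}{54}.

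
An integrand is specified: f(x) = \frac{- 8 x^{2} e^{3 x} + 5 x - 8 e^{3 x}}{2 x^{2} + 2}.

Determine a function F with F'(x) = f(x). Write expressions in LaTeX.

An antiderivative is F(x) = - \frac{16 e^{3 x} - 15 \log{\left(x^{2} + 1 \right)}}{12}.

Differentiate the proposed F(x) back; it has to land on f(x) exactly.
Check: d/dx[- \frac{16 e^{3 x} - 15 \log{\left(x^{2} + 1 \right)}}{12}] = \frac{- 8 x^{2} e^{3 x} + 5 x - 8 e^{3 x}}{2 x^{2} + 2} = f(x).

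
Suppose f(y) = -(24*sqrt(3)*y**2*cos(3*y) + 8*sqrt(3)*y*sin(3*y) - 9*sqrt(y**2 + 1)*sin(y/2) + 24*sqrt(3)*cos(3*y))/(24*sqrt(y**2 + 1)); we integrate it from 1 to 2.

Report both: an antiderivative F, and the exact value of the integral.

Whatever form F(y) takes, F'(y) = f(y) is non-negotiable.
F(y) = -sqrt(3)*sqrt(y**2 + 1)*sin(3*y)/3 - 3*cos(y/2)/4 is an antiderivative of f.
Check: d/dy[-sqrt(3)*sqrt(y**2 + 1)*sin(3*y)/3 - 3*cos(y/2)/4] = (-24*sqrt(3)*y**2*cos(3*y) - 8*sqrt(3)*y*sin(3*y) + 9*sqrt(y**2 + 1)*sin(y/2) - 24*sqrt(3)*cos(3*y))/(24*sqrt(y**2 + 1)), which equals f(y).
F(2) = -3*cos(1)/4 - sqrt(15)*sin(6)/3; F(1) = -3*cos(1/2)/4 - sqrt(6)*sin(3)/3.
Integral = F(2) - F(1) = -3*cos(1)/4 + sqrt(6)*sin(3)/3 - sqrt(15)*sin(6)/3 + 3*cos(1/2)/4.

Antiderivative: F(y) = -sqrt(3)*sqrt(y**2 + 1)*sin(3*y)/3 - 3*cos(y/2)/4; value = -3*cos(1)/4 + sqrt(6)*sin(3)/3 - sqrt(15)*sin(6)/3 + 3*cos(1/2)/4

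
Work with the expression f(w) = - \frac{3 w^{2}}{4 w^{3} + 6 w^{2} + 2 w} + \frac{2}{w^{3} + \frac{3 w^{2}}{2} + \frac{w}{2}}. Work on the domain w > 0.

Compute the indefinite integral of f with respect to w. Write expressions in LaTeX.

F(w) = \frac{16 \log{\left(w \right)} - 29 \log{\left(w + \frac{1}{2} \right)} + 10 \log{\left(w + 1 \right)}}{4} + C

Factor the denominator (2 w \left(w + 1\right) \left(2 w + 1\right)) and decompose: f = - \frac{29}{2 \left(2 w + 1\right)} + \frac{5}{2 \left(w + 1\right)} + \frac{4}{w}; each piece integrates to a log, atan, or power term.
Check: d/dw[\frac{16 \log{\left(w \right)} - 29 \log{\left(w + \frac{1}{2} \right)} + 10 \log{\left(w + 1 \right)}}{4}] = \frac{8 - 3 w^{2}}{4 w^{3} + 6 w^{2} + 2 w}, which equals f(w).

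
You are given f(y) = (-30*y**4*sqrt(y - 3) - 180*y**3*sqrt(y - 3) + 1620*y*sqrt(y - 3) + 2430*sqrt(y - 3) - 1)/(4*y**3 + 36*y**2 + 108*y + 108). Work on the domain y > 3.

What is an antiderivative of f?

An antiderivative F(y) passes only if d/dy[F] lands on f(y) exactly.
Check: d/dy[-3*(y - 3)**(5/2) + 1/(2*(2*y + 6)**2)] = (-30*y**4*sqrt(y - 3) - 180*y**3*sqrt(y - 3) + 1620*y*sqrt(y - 3) + 2430*sqrt(y - 3) - 1)/(4*y**3 + 36*y**2 + 108*y + 108) = f(y).

An antiderivative is F(y) = -3*(y - 3)**(5/2) + 1/(2*(2*y + 6)**2).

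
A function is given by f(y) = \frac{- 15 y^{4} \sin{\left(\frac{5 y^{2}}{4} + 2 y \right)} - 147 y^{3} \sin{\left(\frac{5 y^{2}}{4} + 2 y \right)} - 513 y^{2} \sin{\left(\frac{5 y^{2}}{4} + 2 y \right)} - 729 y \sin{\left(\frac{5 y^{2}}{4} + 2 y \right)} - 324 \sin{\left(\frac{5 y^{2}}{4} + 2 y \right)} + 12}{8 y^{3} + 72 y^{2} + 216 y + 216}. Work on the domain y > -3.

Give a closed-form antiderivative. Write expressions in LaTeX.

Differentiate the proposed F(y) back; it has to land on f(y) exactly.
Check: d/dy[\frac{3 \left(y^{2} \cos{\left(\frac{5 y^{2}}{4} + 2 y \right)} + 6 y \cos{\left(\frac{5 y^{2}}{4} + 2 y \right)} + 9 \cos{\left(\frac{5 y^{2}}{4} + 2 y \right)} - 1\right)}{4 \left(y + 3\right)^{2}}] = \frac{- 15 y^{4} \sin{\left(\frac{5 y^{2}}{4} + 2 y \right)} - 147 y^{3} \sin{\left(\frac{5 y^{2}}{4} + 2 y \right)} - 513 y^{2} \sin{\left(\frac{5 y^{2}}{4} + 2 y \right)} - 729 y \sin{\left(\frac{5 y^{2}}{4} + 2 y \right)} - 324 \sin{\left(\frac{5 y^{2}}{4} + 2 y \right)} + 12}{8 y^{3} + 72 y^{2} + 216 y + 216} = f(y).

An antiderivative is F(y) = \frac{3 \left(y^{2} \cos{\left(\frac{5 y^{2}}{4} + 2 y \right)} + 6 y \cos{\left(\frac{5 y^{2}}{4} + 2 y \right)} + 9 \cos{\left(\frac{5 y^{2}}{4} + 2 y \right)} - 1\right)}{4 \left(y + 3\right)^{2}}.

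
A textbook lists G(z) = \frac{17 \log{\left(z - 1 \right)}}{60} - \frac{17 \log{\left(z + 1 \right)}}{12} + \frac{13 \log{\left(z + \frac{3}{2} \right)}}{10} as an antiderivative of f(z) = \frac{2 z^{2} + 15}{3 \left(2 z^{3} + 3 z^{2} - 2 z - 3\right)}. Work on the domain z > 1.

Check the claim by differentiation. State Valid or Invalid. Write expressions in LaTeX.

Invalid: d/dz[G] - f = \frac{- 2 z^{2} - 15}{12 z^{3} + 18 z^{2} - 12 z - 18}, which is not 0.

d/dz[G] = \frac{2 z^{2} + 15}{12 z^{3} + 18 z^{2} - 12 z - 18}
d/dz[G] - f(z) = \frac{- 2 z^{2} - 15}{12 z^{3} + 18 z^{2} - 12 z - 18} != 0.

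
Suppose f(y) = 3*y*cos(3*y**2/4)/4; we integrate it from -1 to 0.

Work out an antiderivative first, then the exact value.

Antiderivative: F(y) = sin(3*y**2/4)/2; value = -sin(3/4)/2

f matches the chain-rule pattern g'(h)*h' with inner function h(y) = 3*y**2/4; substituting u = h(y) collapses the integral.
F(y) = sin(3*y**2/4)/2 is an antiderivative of f.
Check: d/dy[sin(3*y**2/4)/2] = 3*y*cos(3*y**2/4)/4 = f(y).
F(0) = 0; F(-1) = sin(3/4)/2.
Integral = F(0) - F(-1) = -sin(3/4)/2.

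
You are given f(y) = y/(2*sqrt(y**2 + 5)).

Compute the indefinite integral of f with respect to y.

f matches the chain-rule pattern g'(h)*h' with inner function h(y) = y**2 + 5; substituting u = h(y) collapses the integral.
Check: d/dy[sqrt(y**2 + 5)/2] = y/(2*sqrt(y**2 + 5)) = f(y).

F(y) = sqrt(y**2 + 5)/2 + C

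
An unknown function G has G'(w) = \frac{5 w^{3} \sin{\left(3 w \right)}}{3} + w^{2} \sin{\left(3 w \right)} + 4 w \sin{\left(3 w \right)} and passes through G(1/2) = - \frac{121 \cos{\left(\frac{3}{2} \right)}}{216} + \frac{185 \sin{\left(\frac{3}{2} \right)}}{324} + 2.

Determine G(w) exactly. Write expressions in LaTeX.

Integrate term by term and add the pieces.
A general antiderivative is - \frac{5 w^{3} \cos{\left(3 w \right)}}{9} + \frac{5 w^{2} \sin{\left(3 w \right)}}{9} - \frac{w^{2} \cos{\left(3 w \right)}}{3} + \frac{2 w \sin{\left(3 w \right)}}{9} - \frac{26 w \cos{\left(3 w \right)}}{27} + \frac{26 \sin{\left(3 w \right)}}{81} + \frac{2 \cos{\left(3 w \right)}}{27} + C.
The condition gives C = - \frac{121 \cos{\left(\frac{3}{2} \right)}}{216} + \frac{185 \sin{\left(\frac{3}{2} \right)}}{324} + 2 - (- \frac{121 \cos{\left(\frac{3}{2} \right)}}{216} + \frac{185 \sin{\left(\frac{3}{2} \right)}}{324}) = 2.
So G(w) = - \frac{45 w^{3} \cos{\left(3 w \right)} - 45 w^{2} \sin{\left(3 w \right)} + 27 w^{2} \cos{\left(3 w \right)} - 18 w \sin{\left(3 w \right)} + 78 w \cos{\left(3 w \right)} - 26 \sin{\left(3 w \right)} - 6 \cos{\left(3 w \right)} - 162}{81}.
Check: d/dw[- \frac{45 w^{3} \cos{\left(3 w \right)} - 45 w^{2} \sin{\left(3 w \right)} + 27 w^{2} \cos{\left(3 w \right)} - 18 w \sin{\left(3 w \right)} + 78 w \cos{\left(3 w \right)} - 26 \sin{\left(3 w \right)} - 6 \cos{\left(3 w \right)} - 162}{81}] = \frac{5 w^{3} \sin{\left(3 w \right)}}{3} + w^{2} \sin{\left(3 w \right)} + 4 w \sin{\left(3 w \right)} = G'(w).

G(w) = - \frac{45 w^{3} \cos{\left(3 w \right)} - 45 w^{2} \sin{\left(3 w \right)} + 27 w^{2} \cos{\left(3 w \right)} - 18 w \sin{\left(3 w \right)} + 78 w \cos{\left(3 w \right)} - 26 \sin{\left(3 w \right)} - 6 \cos{\left(3 w \right)} - 162}{81}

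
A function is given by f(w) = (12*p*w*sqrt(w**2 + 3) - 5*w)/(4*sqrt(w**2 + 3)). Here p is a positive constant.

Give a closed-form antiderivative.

An antiderivative is F(w) = (6*p*w**2 - 5*sqrt(w**2 + 3))/4.

A candidate is checked by its d/dw: the result must match f(w).
Check: d/dw[(6*p*w**2 - 5*sqrt(w**2 + 3))/4] = (12*p*w*sqrt(w**2 + 3) - 5*w)/(4*sqrt(w**2 + 3)) = f(w).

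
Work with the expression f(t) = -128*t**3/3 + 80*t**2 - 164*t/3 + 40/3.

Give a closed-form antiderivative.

f matches the chain-rule pattern g'(h)*h' with inner function h(t) = -4*t**2 + 5*t - 2; substituting u = h(t) collapses the integral.
Check: d/dt[-32*t**4/3 + 80*t**3/3 - 82*t**2/3 + 40*t/3] = -128*t**3/3 + 80*t**2 - 164*t/3 + 40/3 = f(t).

An antiderivative is F(t) = -32*t**4/3 + 80*t**3/3 - 82*t**2/3 + 40*t/3.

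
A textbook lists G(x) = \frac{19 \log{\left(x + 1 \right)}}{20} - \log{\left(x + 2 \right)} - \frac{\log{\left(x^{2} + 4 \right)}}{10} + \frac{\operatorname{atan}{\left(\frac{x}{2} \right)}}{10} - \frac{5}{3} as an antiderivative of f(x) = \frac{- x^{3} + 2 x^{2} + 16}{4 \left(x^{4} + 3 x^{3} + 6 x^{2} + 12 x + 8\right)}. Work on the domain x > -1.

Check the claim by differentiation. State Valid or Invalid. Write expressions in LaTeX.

Valid: G'(x) = f(x).

d/dx[G] = \frac{- x^{3} + 2 x^{2} + 16}{4 x^{4} + 12 x^{3} + 24 x^{2} + 48 x + 32}
This equals f(x) exactly, so the claim holds.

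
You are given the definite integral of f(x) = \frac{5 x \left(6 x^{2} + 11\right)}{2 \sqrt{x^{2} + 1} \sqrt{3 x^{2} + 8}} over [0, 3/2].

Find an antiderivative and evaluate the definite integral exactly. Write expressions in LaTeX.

Antiderivative: F(x) = \frac{5 \sqrt{\frac{3 x^{2}}{2} + 4} \sqrt{2 x^{2} + 2}}{2}; value = - 5 \sqrt{2} + \frac{5 \sqrt{767}}{8}

Recognize the product-rule pattern: f = u'v + uv' with u = \frac{5 \sqrt{2 x^{2} + 2}}{2}, v = \sqrt{\frac{3 x^{2}}{2} + 4}, so integration by parts undoes it.
F(x) = \frac{5 \sqrt{\frac{3 x^{2}}{2} + 4} \sqrt{2 x^{2} + 2}}{2} is an antiderivative of f.
Check: d/dx[\frac{5 \sqrt{\frac{3 x^{2}}{2} + 4} \sqrt{2 x^{2} + 2}}{2}] = \frac{30 x^{3} + 55 x}{2 \sqrt{x^{2} + 1} \sqrt{3 x^{2} + 8}}, which equals f(x).
F(3/2) = \frac{5 \sqrt{767}}{8}; F(0) = 5 \sqrt{2}.
Integral = F(3/2) - F(0) = - 5 \sqrt{2} + \frac{5 \sqrt{767}}{8}.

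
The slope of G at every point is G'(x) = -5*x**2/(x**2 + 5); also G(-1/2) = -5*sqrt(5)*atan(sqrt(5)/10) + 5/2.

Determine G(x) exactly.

Whatever form G(x) takes, its d/dx must return the stated G'(x).
A general antiderivative is -5*x + 5*sqrt(5)*atan(sqrt(5)*x/5) + C.
The condition gives C = -5*sqrt(5)*atan(sqrt(5)/10) + 5/2 - (-5*sqrt(5)*atan(sqrt(5)/10) + 5/2) = 0.
So G(x) = -5*(x - sqrt(5)*atan(sqrt(5)*x/5)).
Check: d/dx[-5*(x - sqrt(5)*atan(sqrt(5)*x/5))] = -5*x**2/(x**2 + 5) = G'(x).

G(x) = -5*(x - sqrt(5)*atan(sqrt(5)*x/5))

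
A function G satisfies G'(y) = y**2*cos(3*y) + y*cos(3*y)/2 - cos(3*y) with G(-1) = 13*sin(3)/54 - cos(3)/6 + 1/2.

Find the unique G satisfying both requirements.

G(y) = y**2*sin(3*y)/3 + y*sin(3*y)/6 + 2*y*cos(3*y)/9 - 11*sin(3*y)/27 + cos(3*y)/18 + 1/2

Integrate term by term and add the pieces.
A general antiderivative is y**2*sin(3*y)/3 + y*sin(3*y)/6 + 2*y*cos(3*y)/9 - 11*sin(3*y)/27 + cos(3*y)/18 + C.
The condition gives C = 13*sin(3)/54 - cos(3)/6 + 1/2 - (13*sin(3)/54 - cos(3)/6) = 1/2.
So G(y) = y**2*sin(3*y)/3 + y*sin(3*y)/6 + 2*y*cos(3*y)/9 - 11*sin(3*y)/27 + cos(3*y)/18 + 1/2.
Check: d/dy[y**2*sin(3*y)/3 + y*sin(3*y)/6 + 2*y*cos(3*y)/9 - 11*sin(3*y)/27 + cos(3*y)/18 + 1/2] = y**2*cos(3*y) + y*cos(3*y)/2 - cos(3*y) = G'(y).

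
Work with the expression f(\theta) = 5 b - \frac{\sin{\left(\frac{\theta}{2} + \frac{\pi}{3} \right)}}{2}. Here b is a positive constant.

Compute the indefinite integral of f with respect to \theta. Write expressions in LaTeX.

F(\theta) = 5 b \theta + \cos{\left(\frac{\theta}{2} + \frac{\pi}{3} \right)} + C

An antiderivative F(\theta) passes only if d/d\theta[F] lands on f(\theta) exactly.
Check: d/d\theta[5 b \theta + \cos{\left(\frac{\theta}{2} + \frac{\pi}{3} \right)}] = 5 b - \frac{\sin{\left(\frac{\theta}{2} + \frac{\pi}{3} \right)}}{2} = f(\theta).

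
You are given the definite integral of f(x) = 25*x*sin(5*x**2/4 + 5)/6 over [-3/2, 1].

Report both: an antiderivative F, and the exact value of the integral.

f matches the chain-rule pattern g'(h)*h' with inner function h(x) = 5*x**2/4 + 5; substituting u = h(x) collapses the integral.
F(x) = -5*cos(5*x**2/4 + 5)/3 is an antiderivative of f.
Check: d/dx[-5*cos(5*x**2/4 + 5)/3] = 25*x*sin(5*x**2/4 + 5)/6 = f(x).
F(1) = -5*cos(25/4)/3; F(-3/2) = -5*cos(125/16)/3.
Integral = F(1) - F(-3/2) = -5*cos(25/4)/3 + 5*cos(125/16)/3.

Antiderivative: F(x) = -5*cos(5*x**2/4 + 5)/3; value = -5*cos(25/4)/3 + 5*cos(125/16)/3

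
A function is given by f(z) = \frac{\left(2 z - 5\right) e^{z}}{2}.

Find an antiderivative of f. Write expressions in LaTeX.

f has the shape u'v + uv' for u = z - \frac{7}{2} and v = e^{z} — it is the derivative of the product u*v.
Check: d/dz[z e^{z} - \frac{7 e^{z}}{2}] = z e^{z} - \frac{5 e^{z}}{2}, which equals f(z).

An antiderivative is F(z) = z e^{z} - \frac{7 e^{z}}{2}.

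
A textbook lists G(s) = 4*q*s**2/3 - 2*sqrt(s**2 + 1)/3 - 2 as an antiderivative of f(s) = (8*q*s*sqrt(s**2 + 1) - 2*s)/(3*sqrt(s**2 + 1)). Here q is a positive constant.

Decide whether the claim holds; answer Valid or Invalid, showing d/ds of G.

Valid. The derivative of G reproduces f.

d/ds[G] = (8*q*s*sqrt(s**2 + 1) - 2*s)/(3*sqrt(s**2 + 1))
This equals f(s) exactly, so the claim holds.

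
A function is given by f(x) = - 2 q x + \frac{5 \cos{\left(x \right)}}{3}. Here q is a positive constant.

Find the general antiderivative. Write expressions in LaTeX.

The integrand splits into summands that can be handled one at a time.
Check: d/dx[- q x^{2} + \frac{5 \sin{\left(x \right)}}{3}] = - 2 q x + \frac{5 \cos{\left(x \right)}}{3} = f(x).

F(x) = - q x^{2} + \frac{5 \sin{\left(x \right)}}{3} + C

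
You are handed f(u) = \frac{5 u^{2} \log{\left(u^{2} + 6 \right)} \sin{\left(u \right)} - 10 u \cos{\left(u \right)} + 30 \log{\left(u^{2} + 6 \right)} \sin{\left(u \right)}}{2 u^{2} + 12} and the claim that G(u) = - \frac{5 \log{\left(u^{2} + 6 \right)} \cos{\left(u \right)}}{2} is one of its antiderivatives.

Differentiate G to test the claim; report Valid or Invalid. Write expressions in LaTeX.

Valid. The derivative of G reproduces f.

d/du[G] = \frac{5 u^{2} \log{\left(u^{2} + 6 \right)} \sin{\left(u \right)} - 10 u \cos{\left(u \right)} + 30 \log{\left(u^{2} + 6 \right)} \sin{\left(u \right)}}{2 u^{2} + 12}
This equals f(u) exactly, so the claim holds.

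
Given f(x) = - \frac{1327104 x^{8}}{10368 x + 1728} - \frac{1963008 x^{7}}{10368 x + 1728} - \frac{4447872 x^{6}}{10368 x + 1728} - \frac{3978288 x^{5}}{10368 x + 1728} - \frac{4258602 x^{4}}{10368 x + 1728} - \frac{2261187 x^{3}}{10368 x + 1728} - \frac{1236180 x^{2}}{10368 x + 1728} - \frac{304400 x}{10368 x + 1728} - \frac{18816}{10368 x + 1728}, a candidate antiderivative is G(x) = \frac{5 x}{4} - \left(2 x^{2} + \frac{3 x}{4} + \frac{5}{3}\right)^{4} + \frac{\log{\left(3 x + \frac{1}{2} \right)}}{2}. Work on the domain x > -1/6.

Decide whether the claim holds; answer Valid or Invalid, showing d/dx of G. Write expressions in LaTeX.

Invalid: d/dx[G] - f = \frac{5}{4}, which is not 0.

d/dx[G] = \frac{- 1327104 x^{8} - 1963008 x^{7} - 4447872 x^{6} - 3978288 x^{5} - 4258602 x^{4} - 2261187 x^{3} - 1236180 x^{2} - 291440 x - 16656}{10368 x + 1728}
d/dx[G] - f(x) = \frac{5}{4} != 0.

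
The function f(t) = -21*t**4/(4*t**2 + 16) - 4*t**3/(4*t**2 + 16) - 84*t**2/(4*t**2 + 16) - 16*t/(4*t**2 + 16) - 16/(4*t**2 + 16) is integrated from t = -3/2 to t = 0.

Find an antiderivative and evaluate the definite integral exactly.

Integrate term by term and add the pieces.
F(t) = (-7*t**3 - 2*t**2 - 8*atan(t/2) + 4)/4 is an antiderivative of f.
Check: d/dt[(-7*t**3 - 2*t**2 - 8*atan(t/2) + 4)/4] = (-21*t**4 - 4*t**3 - 84*t**2 - 16*t - 16)/(4*t**2 + 16), which equals f(t).
F(0) = 1; F(-3/2) = 2*atan(3/4) + 185/32.
Integral = F(0) - F(-3/2) = -153/32 - 2*atan(3/4).

Antiderivative: F(t) = (-7*t**3 - 2*t**2 - 8*atan(t/2) + 4)/4; value = -153/32 - 2*atan(3/4)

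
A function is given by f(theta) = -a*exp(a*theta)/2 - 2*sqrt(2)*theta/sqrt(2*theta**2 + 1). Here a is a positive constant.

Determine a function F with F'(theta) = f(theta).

An antiderivative is F(theta) = (-2*sqrt(2)*sqrt(2*theta**2 + 1) - exp(a*theta))/2.

Integrate term by term and add the pieces.
Check: d/dtheta[(-2*sqrt(2)*sqrt(2*theta**2 + 1) - exp(a*theta))/2] = (-a*sqrt(2*theta**2 + 1)*exp(a*theta) - 4*sqrt(2)*theta)/(2*sqrt(2*theta**2 + 1)), which equals f(theta).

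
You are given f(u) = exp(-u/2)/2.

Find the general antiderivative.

F(u) = -exp(-u/2) + C

An antiderivative F(u) passes only if d/du[F] lands on f(u) exactly.
Check: d/du[-exp(-u/2)] = exp(-u/2)/2 = f(u).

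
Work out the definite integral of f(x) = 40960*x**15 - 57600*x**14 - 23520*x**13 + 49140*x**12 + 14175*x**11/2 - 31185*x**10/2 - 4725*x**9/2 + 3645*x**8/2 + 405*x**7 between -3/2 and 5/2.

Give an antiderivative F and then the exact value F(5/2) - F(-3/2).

Antiderivative: F(x) = 5*x**8*(8*x**2 - 3*x - 3)**4/8; value = 2374952641285/1024

Recognize the product-rule pattern: f = u'v + uv' with u = 810*x**8, v = (4*x**2/3 - x/2 - 1/2)**4, so integration by parts undoes it.
F(x) = 5*x**8*(8*x**2 - 3*x - 3)**4/8 is an antiderivative of f.
Check: d/dx[5*x**8*(8*x**2 - 3*x - 3)**4/8] = 40960*x**15 - 57600*x**14 - 23520*x**13 + 49140*x**12 + 14175*x**11/2 - 31185*x**10/2 - 4725*x**9/2 + 3645*x**8/2 + 405*x**7 = f(x).
F(5/2) = 76074376953125/32768; F(-3/2) = 75892432005/32768.
Integral = F(5/2) - F(-3/2) = 2374952641285/1024.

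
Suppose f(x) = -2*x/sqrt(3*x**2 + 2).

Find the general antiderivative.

The substitution u = 3*x**2 + 2 works: f is exactly (dF/du)*(du/dx) for that inner function.
Check: d/dx[-2*sqrt(3*x**2 + 2)/3] = -2*x/sqrt(3*x**2 + 2) = f(x).

F(x) = -2*sqrt(3*x**2 + 2)/3 + C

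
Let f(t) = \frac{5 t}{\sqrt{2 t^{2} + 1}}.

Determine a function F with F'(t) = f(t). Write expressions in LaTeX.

An antiderivative is F(t) = \frac{5 \sqrt{2 t^{2} + 1}}{2}.

The substitution u = 2 t^{2} + 1 works: f is exactly (dF/du)*(du/dt) for that inner function.
Check: d/dt[\frac{5 \sqrt{2 t^{2} + 1}}{2}] = \frac{5 t}{\sqrt{2 t^{2} + 1}} = f(t).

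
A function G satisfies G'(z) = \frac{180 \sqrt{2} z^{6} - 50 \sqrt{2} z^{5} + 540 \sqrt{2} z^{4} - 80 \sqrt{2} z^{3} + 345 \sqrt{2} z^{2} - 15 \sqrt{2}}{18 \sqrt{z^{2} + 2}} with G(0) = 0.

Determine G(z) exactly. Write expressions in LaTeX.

G(z) = \frac{5 \sqrt{\frac{z^{2}}{2} + 1} \left(2 z^{5} - \frac{2 z^{4}}{3} + 4 z^{3} - \frac{z}{2}\right)}{3}

G'(z) has the shape u'v + uv' for u = \frac{5 \sqrt{\frac{z^{2}}{2} + 1}}{3} and v = 2 z^{5} - \frac{2 z^{4}}{3} + 4 z^{3} - \frac{z}{2} — it is the derivative of the product u*v.
A general antiderivative is \frac{5 \sqrt{\frac{z^{2}}{2} + 1} \left(2 z^{5} - \frac{2 z^{4}}{3} + 4 z^{3} - \frac{z}{2}\right)}{3} + C.
The condition gives C = 0 - (0) = 0.
So G(z) = \frac{5 \sqrt{\frac{z^{2}}{2} + 1} \left(2 z^{5} - \frac{2 z^{4}}{3} + 4 z^{3} - \frac{z}{2}\right)}{3}.
Check: d/dz[\frac{5 \sqrt{\frac{z^{2}}{2} + 1} \left(2 z^{5} - \frac{2 z^{4}}{3} + 4 z^{3} - \frac{z}{2}\right)}{3}] = \frac{\sqrt{2} \left(180 z^{6} - 50 z^{5} + 540 z^{4} - 80 z^{3} + 345 z^{2} - 15\right)}{18 \sqrt{z^{2} + 2}}, which equals G'(z).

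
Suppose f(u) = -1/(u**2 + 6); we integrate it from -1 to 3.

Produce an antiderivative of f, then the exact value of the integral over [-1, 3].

Antiderivative: F(u) = -sqrt(6)*atan(sqrt(6)*u/6)/6; value = -sqrt(6)*atan(sqrt(6)/2)/6 - sqrt(6)*atan(sqrt(6)/6)/6

Check any antiderivative F(u) by computing F'(u) and comparing it with f(u).
F(u) = -sqrt(6)*atan(sqrt(6)*u/6)/6 is an antiderivative of f.
Check: d/du[-sqrt(6)*atan(sqrt(6)*u/6)/6] = -1/(u**2 + 6) = f(u).
F(3) = -sqrt(6)*atan(sqrt(6)/2)/6; F(-1) = sqrt(6)*atan(sqrt(6)/6)/6.
Integral = F(3) - F(-1) = -sqrt(6)*atan(sqrt(6)/2)/6 - sqrt(6)*atan(sqrt(6)/6)/6.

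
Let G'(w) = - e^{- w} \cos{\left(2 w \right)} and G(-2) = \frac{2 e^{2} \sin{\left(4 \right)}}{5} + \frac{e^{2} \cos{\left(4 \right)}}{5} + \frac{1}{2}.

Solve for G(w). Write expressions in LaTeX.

Since d/dw undoes antidifferentiation here, G(w) must give back the stated G'(w).
A general antiderivative is - \frac{2 e^{- w} \sin{\left(2 w \right)}}{5} + \frac{e^{- w} \cos{\left(2 w \right)}}{5} + C.
The condition gives C = \frac{2 e^{2} \sin{\left(4 \right)}}{5} + \frac{e^{2} \cos{\left(4 \right)}}{5} + \frac{1}{2} - (\frac{2 e^{2} \sin{\left(4 \right)}}{5} + \frac{e^{2} \cos{\left(4 \right)}}{5}) = \frac{1}{2}.
So G(w) = \frac{1}{2} - \frac{2 e^{- w} \sin{\left(2 w \right)}}{5} + \frac{e^{- w} \cos{\left(2 w \right)}}{5}.
Check: d/dw[\frac{1}{2} - \frac{2 e^{- w} \sin{\left(2 w \right)}}{5} + \frac{e^{- w} \cos{\left(2 w \right)}}{5}] = - e^{- w} \cos{\left(2 w \right)} = G'(w).

G(w) = \frac{1}{2} - \frac{2 e^{- w} \sin{\left(2 w \right)}}{5} + \frac{e^{- w} \cos{\left(2 w \right)}}{5}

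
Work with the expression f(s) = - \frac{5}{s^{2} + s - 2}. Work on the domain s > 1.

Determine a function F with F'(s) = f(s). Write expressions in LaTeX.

The denominator factors as \left(s - 1\right) \left(s + 2\right); partial fractions split f into directly integrable pieces: \frac{5}{3 \left(s + 2\right)} - \frac{5}{3 \left(s - 1\right)}.
Check: d/ds[- \frac{5 \log{\left(s - 1 \right)}}{3} + \frac{5 \log{\left(s + 2 \right)}}{3}] = - \frac{5}{s^{2} + s - 2} = f(s).

An antiderivative is F(s) = - \frac{5 \log{\left(s - 1 \right)}}{3} + \frac{5 \log{\left(s + 2 \right)}}{3}.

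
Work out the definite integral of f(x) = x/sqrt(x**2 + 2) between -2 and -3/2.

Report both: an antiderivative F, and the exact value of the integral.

The substitution u = x**2 + 2 works: f is exactly (dF/du)*(du/dx) for that inner function.
F(x) = sqrt(x**2 + 2) is an antiderivative of f.
Check: d/dx[sqrt(x**2 + 2)] = x/sqrt(x**2 + 2) = f(x).
F(-3/2) = sqrt(17)/2; F(-2) = sqrt(6).
Integral = F(-3/2) - F(-2) = -sqrt(6) + sqrt(17)/2.

Antiderivative: F(x) = sqrt(x**2 + 2); value = -sqrt(6) + sqrt(17)/2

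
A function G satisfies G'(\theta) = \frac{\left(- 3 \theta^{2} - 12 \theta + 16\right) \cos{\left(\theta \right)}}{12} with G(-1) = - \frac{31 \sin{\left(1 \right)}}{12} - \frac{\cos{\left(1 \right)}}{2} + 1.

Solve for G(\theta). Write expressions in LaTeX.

G(\theta) = - \frac{\theta^{2} \sin{\left(\theta \right)}}{4} - \theta \sin{\left(\theta \right)} - \frac{\theta \cos{\left(\theta \right)}}{2} + \frac{11 \sin{\left(\theta \right)}}{6} - \cos{\left(\theta \right)} + 1

Differentiate the proposed G(\theta) back; it has to land on the given G'(\theta).
A general antiderivative is - \frac{\theta^{2} \sin{\left(\theta \right)}}{4} - \theta \sin{\left(\theta \right)} - \frac{\theta \cos{\left(\theta \right)}}{2} + \frac{11 \sin{\left(\theta \right)}}{6} - \cos{\left(\theta \right)} + C.
The condition gives C = - \frac{31 \sin{\left(1 \right)}}{12} - \frac{\cos{\left(1 \right)}}{2} + 1 - (- \frac{31 \sin{\left(1 \right)}}{12} - \frac{\cos{\left(1 \right)}}{2}) = 1.
So G(\theta) = - \frac{\theta^{2} \sin{\left(\theta \right)}}{4} - \theta \sin{\left(\theta \right)} - \frac{\theta \cos{\left(\theta \right)}}{2} + \frac{11 \sin{\left(\theta \right)}}{6} - \cos{\left(\theta \right)} + 1.
Check: d/d\theta[- \frac{\theta^{2} \sin{\left(\theta \right)}}{4} - \theta \sin{\left(\theta \right)} - \frac{\theta \cos{\left(\theta \right)}}{2} + \frac{11 \sin{\left(\theta \right)}}{6} - \cos{\left(\theta \right)} + 1] = - \frac{\theta^{2} \cos{\left(\theta \right)}}{4} - \theta \cos{\left(\theta \right)} + \frac{4 \cos{\left(\theta \right)}}{3}, which equals G'(\theta).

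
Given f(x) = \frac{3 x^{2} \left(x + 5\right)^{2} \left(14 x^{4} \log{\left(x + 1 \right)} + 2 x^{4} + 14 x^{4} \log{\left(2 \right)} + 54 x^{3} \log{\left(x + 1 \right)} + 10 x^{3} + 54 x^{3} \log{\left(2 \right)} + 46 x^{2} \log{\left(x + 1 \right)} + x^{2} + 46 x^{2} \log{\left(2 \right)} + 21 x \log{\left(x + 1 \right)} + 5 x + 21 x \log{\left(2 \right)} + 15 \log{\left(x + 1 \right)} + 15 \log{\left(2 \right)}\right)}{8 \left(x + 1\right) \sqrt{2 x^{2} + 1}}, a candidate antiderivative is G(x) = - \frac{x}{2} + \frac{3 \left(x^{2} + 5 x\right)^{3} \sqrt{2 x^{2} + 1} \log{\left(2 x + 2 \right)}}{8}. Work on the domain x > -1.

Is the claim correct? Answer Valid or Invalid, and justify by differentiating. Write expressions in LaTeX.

Invalid: d/dx[G] - f = - \frac{1}{2}, which is not 0.

d/dx[G] = \frac{42 x^{8} \log{\left(x + 1 \right)} + 6 x^{8} + 42 x^{8} \log{\left(2 \right)} + 582 x^{7} \log{\left(x + 1 \right)} + 90 x^{7} + 582 x^{7} \log{\left(2 \right)} + 2808 x^{6} \log{\left(x + 1 \right)} + 453 x^{6} + 2808 x^{6} \log{\left(2 \right)} + 5493 x^{5} \log{\left(x + 1 \right)} + 795 x^{5} + 5493 x^{5} \log{\left(2 \right)} + 4125 x^{4} \log{\left(x + 1 \right)} + 225 x^{4} + 4125 x^{4} \log{\left(2 \right)} + 2025 x^{3} \log{\left(x + 1 \right)} + 375 x^{3} + 2025 x^{3} \log{\left(2 \right)} + 1125 x^{2} \log{\left(x + 1 \right)} + 1125 x^{2} \log{\left(2 \right)} - 4 x \sqrt{2 x^{2} + 1} - 4 \sqrt{2 x^{2} + 1}}{8 x \sqrt{2 x^{2} + 1} + 8 \sqrt{2 x^{2} + 1}}
d/dx[G] - f(x) = - \frac{1}{2} != 0.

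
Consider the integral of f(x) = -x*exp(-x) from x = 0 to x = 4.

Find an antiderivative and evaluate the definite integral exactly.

Recognize the product-rule pattern: f = u'v + uv' with u = x + 1, v = exp(-x), so integration by parts undoes it.
F(x) = (x + 1)*exp(-x) is an antiderivative of f.
Check: d/dx[(x + 1)*exp(-x)] = -x*exp(-x) = f(x).
F(4) = 5*exp(-4); F(0) = 1.
Integral = F(4) - F(0) = -1 + 5*exp(-4).

Antiderivative: F(x) = (x + 1)*exp(-x); value = -1 + 5*exp(-4)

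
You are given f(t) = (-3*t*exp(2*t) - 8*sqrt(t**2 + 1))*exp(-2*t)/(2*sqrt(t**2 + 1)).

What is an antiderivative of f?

A candidate is checked by its d/dt: the result must match f(t).
Check: d/dt[-3*sqrt(t**2 + 1)/2 + 2*exp(-2*t)] = (-3*t*exp(2*t) - 8*sqrt(t**2 + 1))*exp(-2*t)/(2*sqrt(t**2 + 1)) = f(t).

An antiderivative is F(t) = -3*sqrt(t**2 + 1)/2 + 2*exp(-2*t).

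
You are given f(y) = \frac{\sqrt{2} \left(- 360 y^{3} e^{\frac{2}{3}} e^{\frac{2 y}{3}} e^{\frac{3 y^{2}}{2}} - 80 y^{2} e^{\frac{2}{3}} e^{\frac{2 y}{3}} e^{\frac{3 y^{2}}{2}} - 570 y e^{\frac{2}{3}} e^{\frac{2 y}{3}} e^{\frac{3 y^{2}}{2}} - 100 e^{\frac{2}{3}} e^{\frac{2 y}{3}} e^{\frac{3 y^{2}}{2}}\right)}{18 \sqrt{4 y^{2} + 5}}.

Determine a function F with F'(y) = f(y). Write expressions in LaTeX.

f has the shape u'v + uv' for u = - \frac{10 \sqrt{2 y^{2} + \frac{5}{2}}}{3} and v = e^{\frac{3 y^{2}}{2} + \frac{2 y}{3} + \frac{2}{3}} — it is the derivative of the product u*v.
Check: d/dy[- \frac{10 \sqrt{2 y^{2} + \frac{5}{2}} e^{\frac{3 y^{2}}{2} + \frac{2 y}{3} + \frac{2}{3}}}{3}] = \frac{\sqrt{2} \left(- 360 y^{3} e^{\frac{2}{3}} e^{\frac{2 y}{3}} e^{\frac{3 y^{2}}{2}} - 80 y^{2} e^{\frac{2}{3}} e^{\frac{2 y}{3}} e^{\frac{3 y^{2}}{2}} - 570 y e^{\frac{2}{3}} e^{\frac{2 y}{3}} e^{\frac{3 y^{2}}{2}} - 100 e^{\frac{2}{3}} e^{\frac{2 y}{3}} e^{\frac{3 y^{2}}{2}}\right)}{18 \sqrt{4 y^{2} + 5}} = f(y).

An antiderivative is F(y) = - \frac{10 \sqrt{2 y^{2} + \frac{5}{2}} e^{\frac{3 y^{2}}{2} + \frac{2 y}{3} + \frac{2}{3}}}{3}.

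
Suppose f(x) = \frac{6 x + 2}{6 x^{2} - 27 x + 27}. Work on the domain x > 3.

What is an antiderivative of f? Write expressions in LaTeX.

Factor the denominator (3 \left(x - 3\right) \left(2 x - 3\right)) and decompose: f = - \frac{22}{9 \left(2 x - 3\right)} + \frac{20}{9 \left(x - 3\right)}; each piece integrates to a log, atan, or power term.
Check: d/dx[\frac{20 \log{\left(x - 3 \right)} - 11 \log{\left(x - \frac{3}{2} \right)}}{9}] = \frac{6 x + 2}{6 x^{2} - 27 x + 27} = f(x).

An antiderivative is F(x) = \frac{20 \log{\left(x - 3 \right)} - 11 \log{\left(x - \frac{3}{2} \right)}}{9}.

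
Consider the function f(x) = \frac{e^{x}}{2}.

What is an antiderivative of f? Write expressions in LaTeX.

An antiderivative is F(x) = \frac{e^{x}}{2}.

Recover f(x) by differentiating a candidate F(x); any mismatch rules it out.
Check: d/dx[\frac{e^{x}}{2}] = \frac{e^{x}}{2} = f(x).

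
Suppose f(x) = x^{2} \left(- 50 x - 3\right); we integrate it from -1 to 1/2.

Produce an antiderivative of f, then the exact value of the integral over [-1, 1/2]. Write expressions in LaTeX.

Antiderivative: F(x) = \frac{- 50 x^{4} - 4 x^{3} + 3}{4}; value = \frac{339}{32}

A first test for any F(x): its x-derivative must equal f(x) identically.
F(x) = \frac{- 50 x^{4} - 4 x^{3} + 3}{4} is an antiderivative of f.
Check: d/dx[\frac{- 50 x^{4} - 4 x^{3} + 3}{4}] = - 50 x^{3} - 3 x^{2}, which equals f(x).
F(1/2) = - \frac{5}{32}; F(-1) = - \frac{43}{4}.
Integral = F(1/2) - F(-1) = \frac{339}{32}.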